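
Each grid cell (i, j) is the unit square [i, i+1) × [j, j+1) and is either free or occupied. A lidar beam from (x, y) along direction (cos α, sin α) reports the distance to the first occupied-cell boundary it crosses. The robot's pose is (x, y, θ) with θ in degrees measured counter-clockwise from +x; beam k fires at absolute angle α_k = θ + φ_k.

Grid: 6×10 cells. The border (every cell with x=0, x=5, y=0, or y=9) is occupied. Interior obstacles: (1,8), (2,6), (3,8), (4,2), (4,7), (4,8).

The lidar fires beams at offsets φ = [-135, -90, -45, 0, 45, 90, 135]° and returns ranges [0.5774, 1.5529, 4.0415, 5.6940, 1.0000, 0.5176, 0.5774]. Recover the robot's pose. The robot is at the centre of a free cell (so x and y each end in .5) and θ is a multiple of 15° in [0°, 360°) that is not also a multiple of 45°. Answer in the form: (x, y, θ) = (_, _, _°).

The pose lattice has 26·16 = 416 candidates. Test each by forward raycasting.
  (4.5, 5.5, 75°): beam 1 = 1.0000 ≠ 0.5774 ✗
  (1.5, 3.5, 210°): beam 1 = 2.5882 ≠ 0.5774 ✗
  (1.5, 6.5, 15°): beam 1 = 1.0000 ≠ 0.5774 ✗
  (3.5, 5.5, 165°): beam 1 = 1.7321 ≠ 0.5774 ✗
  (1.5, 1.5, 255°): beam 1 = 1.0000 ≠ 0.5774 ✗
  …
  (4.5, 6.5, 255°): r_1=0.5774, r_2=1.5529, r_3=4.0415, r_4=5.6940, r_5=1.0000, r_6=0.5176, r_7=0.5774 — all match ✓
Only this pose fits every beam.

(x, y, θ) = (4.5, 6.5, 255°)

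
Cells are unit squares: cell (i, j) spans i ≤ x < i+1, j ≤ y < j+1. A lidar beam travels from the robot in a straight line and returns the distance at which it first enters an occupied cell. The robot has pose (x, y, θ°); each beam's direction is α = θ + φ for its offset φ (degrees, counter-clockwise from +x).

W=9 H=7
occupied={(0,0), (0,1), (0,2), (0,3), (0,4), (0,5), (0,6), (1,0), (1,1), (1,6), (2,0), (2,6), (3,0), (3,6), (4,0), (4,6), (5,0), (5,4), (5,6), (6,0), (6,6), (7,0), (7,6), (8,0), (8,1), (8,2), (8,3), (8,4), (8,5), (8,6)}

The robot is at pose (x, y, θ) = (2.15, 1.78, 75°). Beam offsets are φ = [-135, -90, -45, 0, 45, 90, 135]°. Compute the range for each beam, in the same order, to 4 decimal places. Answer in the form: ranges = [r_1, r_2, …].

beam 1: φ=-135°, α=300°
  d=(0.5000,-0.8660)  start (2,1)  tX=1.7000 tY=0.9007  stride 1/|dx|=2.0000 1/|dy|=1.1547
    cross y-line → (2,0), t=0.9007 (wall)
  → r_1 = 0.9007
beam 2: φ=-90°, α=345°
  d=(0.9659,-0.2588)  start (2,1)  tX=0.8800 tY=3.0137  stride 1/|dx|=1.0353 1/|dy|=3.8637
    cross x-line → (3,1), t=0.8800
    cross x-line → (4,1), t=1.9153
    cross x-line → (5,1), t=2.9505
    cross y-line → (5,0), t=3.0137 (wall)
  → r_2 = 3.0137
beam 3: φ=-45°, α=30°
  d=(0.8660,0.5000)  start (2,1)  tX=0.9815 tY=0.4400  stride 1/|dx|=1.1547 1/|dy|=2.0000
    cross y-line → (2,2), t=0.4400
    cross x-line → (3,2), t=0.9815
    cross x-line → (4,2), t=2.1362
    cross y-line → (4,3), t=2.4400
    cross x-line → (5,3), t=3.2909
    cross y-line → (5,4), t=4.4400 (wall)
  → r_3 = 4.4400
beam 4: φ=0°, α=75°
  d=(0.2588,0.9659)  start (2,1)  tX=3.2841 tY=0.2278  stride 1/|dx|=3.8637 1/|dy|=1.0353
    cross y-line → (2,2), t=0.2278
    cross y-line → (2,3), t=1.2630
    cross y-line → (2,4), t=2.2983
    cross x-line → (3,4), t=3.2841
    cross y-line → (3,5), t=3.3336
    cross y-line → (3,6), t=4.3689 (wall)
  → r_4 = 4.3689
beam 5: φ=45°, α=120°
  d=(-0.5000,0.8660)  start (2,1)  tX=0.3000 tY=0.2540  stride 1/|dx|=2.0000 1/|dy|=1.1547
    cross y-line → (2,2), t=0.2540
    cross x-line → (1,2), t=0.3000
    cross y-line → (1,3), t=1.4087
    cross x-line → (0,3), t=2.3000 (wall)
  → r_5 = 2.3000
beam 6: φ=90°, α=165°
  d=(-0.9659,0.2588)  start (2,1)  tX=0.1553 tY=0.8500  stride 1/|dx|=1.0353 1/|dy|=3.8637
    cross x-line → (1,1), t=0.1553 (wall)
  → r_6 = 0.1553
beam 7: φ=135°, α=210°
  d=(-0.8660,-0.5000)  start (2,1)  tX=0.1732 tY=1.5600  stride 1/|dx|=1.1547 1/|dy|=2.0000
    cross x-line → (1,1), t=0.1732 (wall)
  → r_7 = 0.1732

ranges = [0.9007, 3.0137, 4.4400, 4.3689, 2.3000, 0.1553, 0.1732]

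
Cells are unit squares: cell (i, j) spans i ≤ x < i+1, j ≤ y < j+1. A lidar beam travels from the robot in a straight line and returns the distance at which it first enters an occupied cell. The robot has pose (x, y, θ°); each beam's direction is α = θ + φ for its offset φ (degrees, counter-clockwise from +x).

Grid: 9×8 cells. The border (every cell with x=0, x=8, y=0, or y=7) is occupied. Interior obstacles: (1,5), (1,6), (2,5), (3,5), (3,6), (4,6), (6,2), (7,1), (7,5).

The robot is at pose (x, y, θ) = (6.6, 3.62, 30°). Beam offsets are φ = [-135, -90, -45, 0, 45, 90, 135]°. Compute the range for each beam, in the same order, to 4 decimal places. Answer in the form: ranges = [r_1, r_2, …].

ranges = [0.6419, 0.7159, 1.4494, 1.6166, 1.5455, 3.2000, 5.3319]

beam 1: φ=-135°, α=255°
  direction (-0.2588, -0.9659); cell (6,3); t to first gridline: x 2.3182, y 0.6419 (then +3.8637 / +1.0353)
    (6,2) via y @ 0.6419  # hit
  → r_1 = 0.6419
beam 2: φ=-90°, α=300°
  direction (0.5000, -0.8660); cell (6,3); t to first gridline: x 0.8000, y 0.7159 (then +2.0000 / +1.1547)
    (6,2) via y @ 0.7159  # hit
  → r_2 = 0.7159
beam 3: φ=-45°, α=345°
  direction (0.9659, -0.2588); cell (6,3); t to first gridline: x 0.4141, y 2.3955 (then +1.0353 / +3.8637)
    (7,3) via x @ 0.4141
    (8,3) via x @ 1.4494  # hit
  → r_3 = 1.4494
beam 4: φ=0°, α=30°
  direction (0.8660, 0.5000); cell (6,3); t to first gridline: x 0.4619, y 0.7600 (then +1.1547 / +2.0000)
    (7,3) via x @ 0.4619
    (7,4) via y @ 0.7600
    (8,4) via x @ 1.6166  # hit
  → r_4 = 1.6166
beam 5: φ=45°, α=75°
  direction (0.2588, 0.9659); cell (6,3); t to first gridline: x 1.5455, y 0.3934 (then +3.8637 / +1.0353)
    (6,4) via y @ 0.3934
    (6,5) via y @ 1.4287
    (7,5) via x @ 1.5455  # hit
  → r_5 = 1.5455
beam 6: φ=90°, α=120°
  direction (-0.5000, 0.8660); cell (6,3); t to first gridline: x 1.2000, y 0.4388 (then +2.0000 / +1.1547)
    (6,4) via y @ 0.4388
    (5,4) via x @ 1.2000
    (5,5) via y @ 1.5935
    (5,6) via y @ 2.7482
    (4,6) via x @ 3.2000  # hit
  → r_6 = 3.2000
beam 7: φ=135°, α=165°
  direction (-0.9659, 0.2588); cell (6,3); t to first gridline: x 0.6212, y 1.4682 (then +1.0353 / +3.8637)
    (5,3) via x @ 0.6212
    (5,4) via y @ 1.4682
    (4,4) via x @ 1.6564
    (3,4) via x @ 2.6917
    (2,4) via x @ 3.7270
    (1,4) via x @ 4.7623
    (1,5) via y @ 5.3319  # hit
  → r_7 = 5.3319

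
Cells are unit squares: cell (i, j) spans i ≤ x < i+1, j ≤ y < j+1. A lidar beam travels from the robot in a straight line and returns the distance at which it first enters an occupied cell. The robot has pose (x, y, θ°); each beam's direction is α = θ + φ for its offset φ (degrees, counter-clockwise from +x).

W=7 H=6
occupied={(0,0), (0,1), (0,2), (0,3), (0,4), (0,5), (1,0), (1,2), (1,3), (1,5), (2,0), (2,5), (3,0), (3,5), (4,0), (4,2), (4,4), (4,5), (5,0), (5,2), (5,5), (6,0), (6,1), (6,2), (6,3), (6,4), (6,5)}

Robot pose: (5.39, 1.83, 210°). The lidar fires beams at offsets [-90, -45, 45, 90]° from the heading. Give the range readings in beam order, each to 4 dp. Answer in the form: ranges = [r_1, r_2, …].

beam 1: φ=-90°, α=120°
  direction (-0.5000, 0.8660); cell (5,1); t to first gridline: x 0.7800, y 0.1963 (then +2.0000 / +1.1547)
    (5,2) via y @ 0.1963  # hit
  → r_1 = 0.1963
beam 2: φ=-45°, α=165°
  direction (-0.9659, 0.2588); cell (5,1); t to first gridline: x 0.4038, y 0.6568 (then +1.0353 / +3.8637)
    (4,1) via x @ 0.4038
    (4,2) via y @ 0.6568  # hit
  → r_2 = 0.6568
beam 3: φ=45°, α=255°
  direction (-0.2588, -0.9659); cell (5,1); t to first gridline: x 1.5068, y 0.8593 (then +3.8637 / +1.0353)
    (5,0) via y @ 0.8593  # hit
  → r_3 = 0.8593
beam 4: φ=90°, α=300°
  direction (0.5000, -0.8660); cell (5,1); t to first gridline: x 1.2200, y 0.9584 (then +2.0000 / +1.1547)
    (5,0) via y @ 0.9584  # hit
  → r_4 = 0.9584

ranges = [0.1963, 0.6568, 0.8593, 0.9584]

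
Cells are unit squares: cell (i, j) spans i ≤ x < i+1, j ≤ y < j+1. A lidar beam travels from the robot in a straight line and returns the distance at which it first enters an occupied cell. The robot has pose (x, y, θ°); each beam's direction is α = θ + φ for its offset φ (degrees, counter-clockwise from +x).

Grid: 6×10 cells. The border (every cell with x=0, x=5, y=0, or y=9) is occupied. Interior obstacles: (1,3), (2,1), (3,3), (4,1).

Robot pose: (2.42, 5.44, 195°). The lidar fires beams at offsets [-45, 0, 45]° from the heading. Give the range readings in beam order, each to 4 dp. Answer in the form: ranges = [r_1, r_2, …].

ranges = [1.6397, 1.4701, 1.6628]

beam 1: φ=-45°, α=150°
  direction (-0.8660, 0.5000); cell (2,5); t to first gridline: x 0.4850, y 1.1200 (then +1.1547 / +2.0000)
    (1,5) via x @ 0.4850
    (1,6) via y @ 1.1200
    (0,6) via x @ 1.6397  # hit
  → r_1 = 1.6397
beam 2: φ=0°, α=195°
  direction (-0.9659, -0.2588); cell (2,5); t to first gridline: x 0.4348, y 1.7000 (then +1.0353 / +3.8637)
    (1,5) via x @ 0.4348
    (0,5) via x @ 1.4701  # hit
  → r_2 = 1.4701
beam 3: φ=45°, α=240°
  direction (-0.5000, -0.8660); cell (2,5); t to first gridline: x 0.8400, y 0.5081 (then +2.0000 / +1.1547)
    (2,4) via y @ 0.5081
    (1,4) via x @ 0.8400
    (1,3) via y @ 1.6628  # hit
  → r_3 = 1.6628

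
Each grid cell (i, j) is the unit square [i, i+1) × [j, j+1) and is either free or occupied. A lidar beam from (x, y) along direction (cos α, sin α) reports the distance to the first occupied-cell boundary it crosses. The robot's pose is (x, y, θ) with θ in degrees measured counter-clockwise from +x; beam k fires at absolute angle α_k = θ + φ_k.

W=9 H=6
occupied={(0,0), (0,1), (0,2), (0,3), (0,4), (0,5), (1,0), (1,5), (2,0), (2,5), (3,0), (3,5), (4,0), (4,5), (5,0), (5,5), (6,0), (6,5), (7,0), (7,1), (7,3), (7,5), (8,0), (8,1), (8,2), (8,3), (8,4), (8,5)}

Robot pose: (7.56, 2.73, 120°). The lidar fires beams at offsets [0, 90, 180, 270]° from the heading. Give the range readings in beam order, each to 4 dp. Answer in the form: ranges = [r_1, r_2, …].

beam 1: φ=0°, α=120°
  cosα=-0.5000 sinα=0.8660 | (7,2) | tMaxX 1.1200 tMaxY 0.3118 | tΔX 2.0000 tΔY 1.1547
    t=0.3118 [y] (7,3) — stop
  → r_1 = 0.3118
beam 2: φ=90°, α=210°
  cosα=-0.8660 sinα=-0.5000 | (7,2) | tMaxX 0.6466 tMaxY 1.4600 | tΔX 1.1547 tΔY 2.0000
    t=0.6466 [x] (6,2)
    t=1.4600 [y] (6,1)
    t=1.8013 [x] (5,1)
    t=2.9560 [x] (4,1)
    t=3.4600 [y] (4,0) — stop
  → r_2 = 3.4600
beam 3: φ=180°, α=300°
  cosα=0.5000 sinα=-0.8660 | (7,2) | tMaxX 0.8800 tMaxY 0.8429 | tΔX 2.0000 tΔY 1.1547
    t=0.8429 [y] (7,1) — stop
  → r_3 = 0.8429
beam 4: φ=270°, α=30°
  cosα=0.8660 sinα=0.5000 | (7,2) | tMaxX 0.5081 tMaxY 0.5400 | tΔX 1.1547 tΔY 2.0000
    t=0.5081 [x] (8,2) — stop
  → r_4 = 0.5081

ranges = [0.3118, 3.4600, 0.8429, 0.5081]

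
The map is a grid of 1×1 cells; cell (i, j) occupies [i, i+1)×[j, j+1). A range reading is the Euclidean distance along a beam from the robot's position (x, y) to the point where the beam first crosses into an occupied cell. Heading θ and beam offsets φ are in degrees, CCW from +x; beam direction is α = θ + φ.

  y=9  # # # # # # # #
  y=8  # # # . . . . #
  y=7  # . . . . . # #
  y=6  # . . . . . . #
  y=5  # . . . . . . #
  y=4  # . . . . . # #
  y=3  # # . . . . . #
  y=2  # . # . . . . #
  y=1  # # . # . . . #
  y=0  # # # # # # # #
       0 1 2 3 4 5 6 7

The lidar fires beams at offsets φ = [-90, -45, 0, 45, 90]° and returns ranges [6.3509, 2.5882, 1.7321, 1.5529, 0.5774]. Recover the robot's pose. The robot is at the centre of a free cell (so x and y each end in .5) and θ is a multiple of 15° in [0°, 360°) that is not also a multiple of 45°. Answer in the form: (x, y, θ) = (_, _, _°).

The pose lattice has 40·16 = 640 candidates. Test each by forward raycasting.
  (5.5, 7.5, 15°): beam 1 = 2.5882 ≠ 6.3509 ✗
  (2.5, 3.5, 60°): beam 1 = 5.0000 ≠ 6.3509 ✗
  (5.5, 2.5, 105°): beam 1 = 1.5529 ≠ 6.3509 ✗
  …
  (6.5, 2.5, 240°): r_1=6.3509, r_2=2.5882, r_3=1.7321, r_4=1.5529, r_5=0.5774 — all match ✓
Unique over the lattice → pose = (6.5, 2.5, 240°).

(x, y, θ) = (6.5, 2.5, 240°)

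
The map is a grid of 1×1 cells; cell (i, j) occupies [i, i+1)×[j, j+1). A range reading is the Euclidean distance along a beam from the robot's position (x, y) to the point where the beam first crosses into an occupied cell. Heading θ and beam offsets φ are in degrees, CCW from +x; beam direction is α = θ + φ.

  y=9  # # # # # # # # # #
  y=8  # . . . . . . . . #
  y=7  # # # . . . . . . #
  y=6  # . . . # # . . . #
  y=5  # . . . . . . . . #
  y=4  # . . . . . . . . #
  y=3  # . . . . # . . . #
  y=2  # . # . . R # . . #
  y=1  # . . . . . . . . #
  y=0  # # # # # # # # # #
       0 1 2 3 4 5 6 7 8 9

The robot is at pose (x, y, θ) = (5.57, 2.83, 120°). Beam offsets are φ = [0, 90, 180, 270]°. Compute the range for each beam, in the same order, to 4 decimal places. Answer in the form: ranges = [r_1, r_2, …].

beam 1: φ=0°, α=120°
  dir = (cos 120°, sin 120°) = (-0.5000, 0.8660); from cell (5,2)
  next x-line at t=1.1400, next y-line at t=0.1963; Δt_x=2.0000, Δt_y=1.1547
    y: enter (5,3) at t=0.1963 ← occupied
  → r_1 = 0.1963
beam 2: φ=90°, α=210°
  dir = (cos 210°, sin 210°) = (-0.8660, -0.5000); from cell (5,2)
  next x-line at t=0.6582, next y-line at t=1.6600; Δt_x=1.1547, Δt_y=2.0000
    x: enter (4,2) at t=0.6582
    y: enter (4,1) at t=1.6600
    x: enter (3,1) at t=1.8129
    x: enter (2,1) at t=2.9676
    y: enter (2,0) at t=3.6600 ← occupied
  → r_2 = 3.6600
beam 3: φ=180°, α=300°
  dir = (cos 300°, sin 300°) = (0.5000, -0.8660); from cell (5,2)
  next x-line at t=0.8600, next y-line at t=0.9584; Δt_x=2.0000, Δt_y=1.1547
    x: enter (6,2) at t=0.8600 ← occupied
  → r_3 = 0.8600
beam 4: φ=270°, α=30°
  dir = (cos 30°, sin 30°) = (0.8660, 0.5000); from cell (5,2)
  next x-line at t=0.4965, next y-line at t=0.3400; Δt_x=1.1547, Δt_y=2.0000
    y: enter (5,3) at t=0.3400 ← occupied
  → r_4 = 0.3400

ranges = [0.1963, 3.6600, 0.8600, 0.3400]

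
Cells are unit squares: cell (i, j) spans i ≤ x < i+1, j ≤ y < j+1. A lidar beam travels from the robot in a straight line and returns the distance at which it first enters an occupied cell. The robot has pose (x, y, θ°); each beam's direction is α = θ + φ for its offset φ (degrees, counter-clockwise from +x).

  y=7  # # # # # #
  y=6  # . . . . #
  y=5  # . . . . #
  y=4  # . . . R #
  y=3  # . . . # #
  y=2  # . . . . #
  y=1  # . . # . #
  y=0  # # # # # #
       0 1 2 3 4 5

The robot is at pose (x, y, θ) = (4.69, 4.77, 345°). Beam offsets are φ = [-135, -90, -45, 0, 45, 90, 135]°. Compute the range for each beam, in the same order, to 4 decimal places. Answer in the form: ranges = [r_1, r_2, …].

beam 1: φ=-135°, α=210°
  cosα=-0.8660 sinα=-0.5000 | (4,4) | tMaxX 0.7967 tMaxY 1.5400 | tΔX 1.1547 tΔY 2.0000
    t=0.7967 [x] (3,4)
    t=1.5400 [y] (3,3)
    t=1.9514 [x] (2,3)
    t=3.1061 [x] (1,3)
    t=3.5400 [y] (1,2)
    t=4.2608 [x] (0,2) — stop
  → r_1 = 4.2608
beam 2: φ=-90°, α=255°
  cosα=-0.2588 sinα=-0.9659 | (4,4) | tMaxX 2.6660 tMaxY 0.7972 | tΔX 3.8637 tΔY 1.0353
    t=0.7972 [y] (4,3) — stop
  → r_2 = 0.7972
beam 3: φ=-45°, α=300°
  cosα=0.5000 sinα=-0.8660 | (4,4) | tMaxX 0.6200 tMaxY 0.8891 | tΔX 2.0000 tΔY 1.1547
    t=0.6200 [x] (5,4) — stop
  → r_3 = 0.6200
beam 4: φ=0°, α=345°
  cosα=0.9659 sinα=-0.2588 | (4,4) | tMaxX 0.3209 tMaxY 2.9751 | tΔX 1.0353 tΔY 3.8637
    t=0.3209 [x] (5,4) — stop
  → r_4 = 0.3209
beam 5: φ=45°, α=30°
  cosα=0.8660 sinα=0.5000 | (4,4) | tMaxX 0.3580 tMaxY 0.4600 | tΔX 1.1547 tΔY 2.0000
    t=0.3580 [x] (5,4) — stop
  → r_5 = 0.3580
beam 6: φ=90°, α=75°
  cosα=0.2588 sinα=0.9659 | (4,4) | tMaxX 1.1977 tMaxY 0.2381 | tΔX 3.8637 tΔY 1.0353
    t=0.2381 [y] (4,5)
    t=1.1977 [x] (5,5) — stop
  → r_6 = 1.1977
beam 7: φ=135°, α=120°
  cosα=-0.5000 sinα=0.8660 | (4,4) | tMaxX 1.3800 tMaxY 0.2656 | tΔX 2.0000 tΔY 1.1547
    t=0.2656 [y] (4,5)
    t=1.3800 [x] (3,5)
    t=1.4203 [y] (3,6)
    t=2.5750 [y] (3,7) — stop
  → r_7 = 2.5750

ranges = [4.2608, 0.7972, 0.6200, 0.3209, 0.3580, 1.1977, 2.5750]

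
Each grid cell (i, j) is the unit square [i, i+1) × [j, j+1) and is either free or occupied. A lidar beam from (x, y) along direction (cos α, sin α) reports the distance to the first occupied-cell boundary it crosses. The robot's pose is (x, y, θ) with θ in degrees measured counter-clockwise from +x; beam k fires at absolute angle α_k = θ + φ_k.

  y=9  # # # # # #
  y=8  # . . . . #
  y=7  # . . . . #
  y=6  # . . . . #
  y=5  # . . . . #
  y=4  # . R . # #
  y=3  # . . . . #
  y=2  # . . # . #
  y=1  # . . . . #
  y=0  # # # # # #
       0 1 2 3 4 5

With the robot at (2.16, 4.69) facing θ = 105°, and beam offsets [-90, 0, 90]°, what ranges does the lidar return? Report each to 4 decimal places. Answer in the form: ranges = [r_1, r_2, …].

beam 1: φ=-90°, α=15°
  d=(0.9659,0.2588)  start (2,4)  tX=0.8696 tY=1.1977  stride 1/|dx|=1.0353 1/|dy|=3.8637
    cross x-line → (3,4), t=0.8696
    cross y-line → (3,5), t=1.1977
    cross x-line → (4,5), t=1.9049
    cross x-line → (5,5), t=2.9402 (wall)
  → r_1 = 2.9402
beam 2: φ=0°, α=105°
  d=(-0.2588,0.9659)  start (2,4)  tX=0.6182 tY=0.3209  stride 1/|dx|=3.8637 1/|dy|=1.0353
    cross y-line → (2,5), t=0.3209
    cross x-line → (1,5), t=0.6182
    cross y-line → (1,6), t=1.3562
    cross y-line → (1,7), t=2.3915
    cross y-line → (1,8), t=3.4268
    cross y-line → (1,9), t=4.4620 (wall)
  → r_2 = 4.4620
beam 3: φ=90°, α=195°
  d=(-0.9659,-0.2588)  start (2,4)  tX=0.1656 tY=2.6660  stride 1/|dx|=1.0353 1/|dy|=3.8637
    cross x-line → (1,4), t=0.1656
    cross x-line → (0,4), t=1.2009 (wall)
  → r_3 = 1.2009

ranges = [2.9402, 4.4620, 1.2009]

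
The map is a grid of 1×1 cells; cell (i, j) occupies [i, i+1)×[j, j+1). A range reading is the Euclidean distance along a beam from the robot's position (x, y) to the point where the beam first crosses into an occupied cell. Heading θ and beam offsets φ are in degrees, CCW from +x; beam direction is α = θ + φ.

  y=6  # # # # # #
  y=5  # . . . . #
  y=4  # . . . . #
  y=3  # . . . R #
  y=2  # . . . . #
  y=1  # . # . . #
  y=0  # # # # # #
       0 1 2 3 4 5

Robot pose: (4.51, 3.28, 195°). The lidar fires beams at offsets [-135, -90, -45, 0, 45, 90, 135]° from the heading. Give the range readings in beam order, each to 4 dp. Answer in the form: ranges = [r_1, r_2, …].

beam 1: φ=-135°, α=60°
  dir = (cos 60°, sin 60°) = (0.5000, 0.8660); from cell (4,3)
  next x-line at t=0.9800, next y-line at t=0.8314; Δt_x=2.0000, Δt_y=1.1547
    y: enter (4,4) at t=0.8314
    x: enter (5,4) at t=0.9800 ← occupied
  → r_1 = 0.9800
beam 2: φ=-90°, α=105°
  dir = (cos 105°, sin 105°) = (-0.2588, 0.9659); from cell (4,3)
  next x-line at t=1.9705, next y-line at t=0.7454; Δt_x=3.8637, Δt_y=1.0353
    y: enter (4,4) at t=0.7454
    y: enter (4,5) at t=1.7807
    x: enter (3,5) at t=1.9705
    y: enter (3,6) at t=2.8160 ← occupied
  → r_2 = 2.8160
beam 3: φ=-45°, α=150°
  dir = (cos 150°, sin 150°) = (-0.8660, 0.5000); from cell (4,3)
  next x-line at t=0.5889, next y-line at t=1.4400; Δt_x=1.1547, Δt_y=2.0000
    x: enter (3,3) at t=0.5889
    y: enter (3,4) at t=1.4400
    x: enter (2,4) at t=1.7436
    x: enter (1,4) at t=2.8983
    y: enter (1,5) at t=3.4400
    x: enter (0,5) at t=4.0530 ← occupied
  → r_3 = 4.0530
beam 4: φ=0°, α=195°
  dir = (cos 195°, sin 195°) = (-0.9659, -0.2588); from cell (4,3)
  next x-line at t=0.5280, next y-line at t=1.0818; Δt_x=1.0353, Δt_y=3.8637
    x: enter (3,3) at t=0.5280
    y: enter (3,2) at t=1.0818
    x: enter (2,2) at t=1.5633
    x: enter (1,2) at t=2.5985
    x: enter (0,2) at t=3.6338 ← occupied
  → r_4 = 3.6338
beam 5: φ=45°, α=240°
  dir = (cos 240°, sin 240°) = (-0.5000, -0.8660); from cell (4,3)
  next x-line at t=1.0200, next y-line at t=0.3233; Δt_x=2.0000, Δt_y=1.1547
    y: enter (4,2) at t=0.3233
    x: enter (3,2) at t=1.0200
    y: enter (3,1) at t=1.4780
    y: enter (3,0) at t=2.6327 ← occupied
  → r_5 = 2.6327
beam 6: φ=90°, α=285°
  dir = (cos 285°, sin 285°) = (0.2588, -0.9659); from cell (4,3)
  next x-line at t=1.8932, next y-line at t=0.2899; Δt_x=3.8637, Δt_y=1.0353
    y: enter (4,2) at t=0.2899
    y: enter (4,1) at t=1.3252
    x: enter (5,1) at t=1.8932 ← occupied
  → r_6 = 1.8932
beam 7: φ=135°, α=330°
  dir = (cos 330°, sin 330°) = (0.8660, -0.5000); from cell (4,3)
  next x-line at t=0.5658, next y-line at t=0.5600; Δt_x=1.1547, Δt_y=2.0000
    y: enter (4,2) at t=0.5600
    x: enter (5,2) at t=0.5658 ← occupied
  → r_7 = 0.5658

ranges = [0.9800, 2.8160, 4.0530, 3.6338, 2.6327, 1.8932, 0.5658]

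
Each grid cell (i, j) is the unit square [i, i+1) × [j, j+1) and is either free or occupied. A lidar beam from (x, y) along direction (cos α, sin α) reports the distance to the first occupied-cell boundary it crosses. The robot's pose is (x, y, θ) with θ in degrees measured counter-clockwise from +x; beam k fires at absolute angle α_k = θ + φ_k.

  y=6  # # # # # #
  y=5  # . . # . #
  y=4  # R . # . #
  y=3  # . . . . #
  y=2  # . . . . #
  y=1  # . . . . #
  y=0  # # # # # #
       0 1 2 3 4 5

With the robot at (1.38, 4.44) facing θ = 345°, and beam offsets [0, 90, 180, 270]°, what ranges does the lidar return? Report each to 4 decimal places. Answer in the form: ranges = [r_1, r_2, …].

beam 1: φ=0°, α=345°
  cosα=0.9659 sinα=-0.2588 | (1,4) | tMaxX 0.6419 tMaxY 1.7000 | tΔX 1.0353 tΔY 3.8637
    t=0.6419 [x] (2,4)
    t=1.6771 [x] (3,4) — stop
  → r_1 = 1.6771
beam 2: φ=90°, α=75°
  cosα=0.2588 sinα=0.9659 | (1,4) | tMaxX 2.3955 tMaxY 0.5798 | tΔX 3.8637 tΔY 1.0353
    t=0.5798 [y] (1,5)
    t=1.6150 [y] (1,6) — stop
  → r_2 = 1.6150
beam 3: φ=180°, α=165°
  cosα=-0.9659 sinα=0.2588 | (1,4) | tMaxX 0.3934 tMaxY 2.1637 | tΔX 1.0353 tΔY 3.8637
    t=0.3934 [x] (0,4) — stop
  → r_3 = 0.3934
beam 4: φ=270°, α=255°
  cosα=-0.2588 sinα=-0.9659 | (1,4) | tMaxX 1.4682 tMaxY 0.4555 | tΔX 3.8637 tΔY 1.0353
    t=0.4555 [y] (1,3)
    t=1.4682 [x] (0,3) — stop
  → r_4 = 1.4682

ranges = [1.6771, 1.6150, 0.3934, 1.4682]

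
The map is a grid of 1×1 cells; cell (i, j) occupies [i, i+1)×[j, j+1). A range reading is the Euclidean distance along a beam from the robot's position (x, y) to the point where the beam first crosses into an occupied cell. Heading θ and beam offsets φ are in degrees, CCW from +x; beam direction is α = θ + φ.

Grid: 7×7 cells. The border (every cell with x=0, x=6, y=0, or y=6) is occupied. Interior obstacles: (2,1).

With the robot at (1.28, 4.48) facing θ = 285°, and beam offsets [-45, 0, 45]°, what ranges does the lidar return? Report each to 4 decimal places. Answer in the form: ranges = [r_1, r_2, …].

ranges = [0.5600, 2.7819, 5.4502]

beam 1: φ=-45°, α=240°
  direction (-0.5000, -0.8660); cell (1,4); t to first gridline: x 0.5600, y 0.5543 (then +2.0000 / +1.1547)
    (1,3) via y @ 0.5543
    (0,3) via x @ 0.5600  # hit
  → r_1 = 0.5600
beam 2: φ=0°, α=285°
  direction (0.2588, -0.9659); cell (1,4); t to first gridline: x 2.7819, y 0.4969 (then +3.8637 / +1.0353)
    (1,3) via y @ 0.4969
    (1,2) via y @ 1.5322
    (1,1) via y @ 2.5675
    (2,1) via x @ 2.7819  # hit
  → r_2 = 2.7819
beam 3: φ=45°, α=330°
  direction (0.8660, -0.5000); cell (1,4); t to first gridline: x 0.8314, y 0.9600 (then +1.1547 / +2.0000)
    (2,4) via x @ 0.8314
    (2,3) via y @ 0.9600
    (3,3) via x @ 1.9861
    (3,2) via y @ 2.9600
    (4,2) via x @ 3.1408
    (5,2) via x @ 4.2955
    (5,1) via y @ 4.9600
    (6,1) via x @ 5.4502  # hit
  → r_3 = 5.4502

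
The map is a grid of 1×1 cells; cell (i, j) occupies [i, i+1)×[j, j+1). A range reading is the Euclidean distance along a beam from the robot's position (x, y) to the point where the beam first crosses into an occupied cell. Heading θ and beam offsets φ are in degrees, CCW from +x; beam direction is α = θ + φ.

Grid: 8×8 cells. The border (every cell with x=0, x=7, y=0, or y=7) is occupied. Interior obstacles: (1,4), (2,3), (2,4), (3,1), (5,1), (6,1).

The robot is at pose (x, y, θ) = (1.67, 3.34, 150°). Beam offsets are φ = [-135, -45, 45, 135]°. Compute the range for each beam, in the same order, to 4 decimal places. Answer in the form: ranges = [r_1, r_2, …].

ranges = [0.3416, 0.6833, 0.6936, 2.4225]

beam 1: φ=-135°, α=15°
  d=(0.9659,0.2588)  start (1,3)  tX=0.3416 tY=2.5500  stride 1/|dx|=1.0353 1/|dy|=3.8637
    cross x-line → (2,3), t=0.3416 (wall)
  → r_1 = 0.3416
beam 2: φ=-45°, α=105°
  d=(-0.2588,0.9659)  start (1,3)  tX=2.5887 tY=0.6833  stride 1/|dx|=3.8637 1/|dy|=1.0353
    cross y-line → (1,4), t=0.6833 (wall)
  → r_2 = 0.6833
beam 3: φ=45°, α=195°
  d=(-0.9659,-0.2588)  start (1,3)  tX=0.6936 tY=1.3137  stride 1/|dx|=1.0353 1/|dy|=3.8637
    cross x-line → (0,3), t=0.6936 (wall)
  → r_3 = 0.6936
beam 4: φ=135°, α=285°
  d=(0.2588,-0.9659)  start (1,3)  tX=1.2750 tY=0.3520  stride 1/|dx|=3.8637 1/|dy|=1.0353
    cross y-line → (1,2), t=0.3520
    cross x-line → (2,2), t=1.2750
    cross y-line → (2,1), t=1.3873
    cross y-line → (2,0), t=2.4225 (wall)
  → r_4 = 2.4225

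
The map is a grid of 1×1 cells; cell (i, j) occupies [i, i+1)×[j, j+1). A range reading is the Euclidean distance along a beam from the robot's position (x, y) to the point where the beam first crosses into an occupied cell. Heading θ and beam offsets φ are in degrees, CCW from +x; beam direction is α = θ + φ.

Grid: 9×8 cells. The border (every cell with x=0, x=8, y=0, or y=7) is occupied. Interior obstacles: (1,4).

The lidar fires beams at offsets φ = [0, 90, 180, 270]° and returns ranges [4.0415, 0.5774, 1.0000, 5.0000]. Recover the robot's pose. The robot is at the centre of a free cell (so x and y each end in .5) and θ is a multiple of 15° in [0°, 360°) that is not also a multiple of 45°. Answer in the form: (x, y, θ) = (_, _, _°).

(x, y, θ) = (7.5, 4.5, 240°)

The pose lattice has 41·16 = 656 candidates. Test each by forward raycasting.
  (7.5, 1.5, 195°): beam 1 = 1.9319 ≠ 4.0415 ✗
  (6.5, 4.5, 150°): beam 1 = 5.0000 ≠ 4.0415 ✗
  (6.5, 1.5, 60°): beam 1 = 3.0000 ≠ 4.0415 ✗
  …
  (7.5, 4.5, 240°): r_1=4.0415, r_2=0.5774, r_3=1.0000, r_4=5.0000 — all match ✓
Only this pose fits every beam.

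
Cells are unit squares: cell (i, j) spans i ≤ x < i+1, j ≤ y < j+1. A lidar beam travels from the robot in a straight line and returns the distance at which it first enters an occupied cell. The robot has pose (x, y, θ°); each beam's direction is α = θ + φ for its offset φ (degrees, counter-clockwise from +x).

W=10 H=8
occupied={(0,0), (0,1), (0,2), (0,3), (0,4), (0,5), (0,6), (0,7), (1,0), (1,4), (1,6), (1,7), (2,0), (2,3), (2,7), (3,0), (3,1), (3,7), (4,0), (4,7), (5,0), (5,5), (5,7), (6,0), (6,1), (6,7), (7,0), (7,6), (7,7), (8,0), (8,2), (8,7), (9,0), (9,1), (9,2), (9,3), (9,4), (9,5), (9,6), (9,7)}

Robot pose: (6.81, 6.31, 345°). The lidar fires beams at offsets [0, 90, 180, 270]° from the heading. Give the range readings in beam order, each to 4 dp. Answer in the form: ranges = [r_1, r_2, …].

beam 1: φ=0°, α=345°
  dir = (cos 345°, sin 345°) = (0.9659, -0.2588); from cell (6,6)
  next x-line at t=0.1967, next y-line at t=1.1977; Δt_x=1.0353, Δt_y=3.8637
    x: enter (7,6) at t=0.1967 ← occupied
  → r_1 = 0.1967
beam 2: φ=90°, α=75°
  dir = (cos 75°, sin 75°) = (0.2588, 0.9659); from cell (6,6)
  next x-line at t=0.7341, next y-line at t=0.7143; Δt_x=3.8637, Δt_y=1.0353
    y: enter (6,7) at t=0.7143 ← occupied
  → r_2 = 0.7143
beam 3: φ=180°, α=165°
  dir = (cos 165°, sin 165°) = (-0.9659, 0.2588); from cell (6,6)
  next x-line at t=0.8386, next y-line at t=2.6660; Δt_x=1.0353, Δt_y=3.8637
    x: enter (5,6) at t=0.8386
    x: enter (4,6) at t=1.8738
    y: enter (4,7) at t=2.6660 ← occupied
  → r_3 = 2.6660
beam 4: φ=270°, α=255°
  dir = (cos 255°, sin 255°) = (-0.2588, -0.9659); from cell (6,6)
  next x-line at t=3.1296, next y-line at t=0.3209; Δt_x=3.8637, Δt_y=1.0353
    y: enter (6,5) at t=0.3209
    y: enter (6,4) at t=1.3562
    y: enter (6,3) at t=2.3915
    x: enter (5,3) at t=3.1296
    y: enter (5,2) at t=3.4268
    y: enter (5,1) at t=4.4620
    y: enter (5,0) at t=5.4973 ← occupied
  → r_4 = 5.4973

ranges = [0.1967, 0.7143, 2.6660, 5.4973]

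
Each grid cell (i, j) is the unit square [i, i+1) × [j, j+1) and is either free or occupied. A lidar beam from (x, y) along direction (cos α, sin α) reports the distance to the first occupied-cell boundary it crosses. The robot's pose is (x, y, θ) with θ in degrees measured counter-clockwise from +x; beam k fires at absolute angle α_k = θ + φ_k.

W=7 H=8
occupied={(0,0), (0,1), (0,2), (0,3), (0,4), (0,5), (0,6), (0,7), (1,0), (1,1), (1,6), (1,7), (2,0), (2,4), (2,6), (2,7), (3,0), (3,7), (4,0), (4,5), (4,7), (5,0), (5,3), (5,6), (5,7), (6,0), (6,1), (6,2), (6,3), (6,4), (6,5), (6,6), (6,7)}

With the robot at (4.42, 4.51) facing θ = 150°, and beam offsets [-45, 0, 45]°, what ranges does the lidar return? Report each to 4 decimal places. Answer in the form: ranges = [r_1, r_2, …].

ranges = [0.5073, 2.9800, 1.4701]

beam 1: φ=-45°, α=105°
  d=(-0.2588,0.9659)  start (4,4)  tX=1.6228 tY=0.5073  stride 1/|dx|=3.8637 1/|dy|=1.0353
    cross y-line → (4,5), t=0.5073 (wall)
  → r_1 = 0.5073
beam 2: φ=0°, α=150°
  d=(-0.8660,0.5000)  start (4,4)  tX=0.4850 tY=0.9800  stride 1/|dx|=1.1547 1/|dy|=2.0000
    cross x-line → (3,4), t=0.4850
    cross y-line → (3,5), t=0.9800
    cross x-line → (2,5), t=1.6397
    cross x-line → (1,5), t=2.7944
    cross y-line → (1,6), t=2.9800 (wall)
  → r_2 = 2.9800
beam 3: φ=45°, α=195°
  d=(-0.9659,-0.2588)  start (4,4)  tX=0.4348 tY=1.9705  stride 1/|dx|=1.0353 1/|dy|=3.8637
    cross x-line → (3,4), t=0.4348
    cross x-line → (2,4), t=1.4701 (wall)
  → r_3 = 1.4701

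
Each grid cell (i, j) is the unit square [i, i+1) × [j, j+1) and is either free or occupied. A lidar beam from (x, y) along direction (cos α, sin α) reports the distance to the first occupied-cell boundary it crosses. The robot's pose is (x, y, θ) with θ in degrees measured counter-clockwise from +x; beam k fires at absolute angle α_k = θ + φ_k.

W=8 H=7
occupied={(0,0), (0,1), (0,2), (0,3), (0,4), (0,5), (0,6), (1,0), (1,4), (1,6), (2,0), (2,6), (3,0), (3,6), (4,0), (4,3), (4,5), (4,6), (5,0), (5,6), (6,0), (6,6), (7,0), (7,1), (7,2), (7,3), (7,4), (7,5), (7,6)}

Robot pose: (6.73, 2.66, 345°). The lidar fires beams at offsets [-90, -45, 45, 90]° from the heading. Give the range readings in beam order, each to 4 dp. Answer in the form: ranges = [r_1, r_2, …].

beam 1: φ=-90°, α=255°
  d=(-0.2588,-0.9659)  start (6,2)  tX=2.8205 tY=0.6833  stride 1/|dx|=3.8637 1/|dy|=1.0353
    cross y-line → (6,1), t=0.6833
    cross y-line → (6,0), t=1.7186 (wall)
  → r_1 = 1.7186
beam 2: φ=-45°, α=300°
  d=(0.5000,-0.8660)  start (6,2)  tX=0.5400 tY=0.7621  stride 1/|dx|=2.0000 1/|dy|=1.1547
    cross x-line → (7,2), t=0.5400 (wall)
  → r_2 = 0.5400
beam 3: φ=45°, α=30°
  d=(0.8660,0.5000)  start (6,2)  tX=0.3118 tY=0.6800  stride 1/|dx|=1.1547 1/|dy|=2.0000
    cross x-line → (7,2), t=0.3118 (wall)
  → r_3 = 0.3118
beam 4: φ=90°, α=75°
  d=(0.2588,0.9659)  start (6,2)  tX=1.0432 tY=0.3520  stride 1/|dx|=3.8637 1/|dy|=1.0353
    cross y-line → (6,3), t=0.3520
    cross x-line → (7,3), t=1.0432 (wall)
  → r_4 = 1.0432

ranges = [1.7186, 0.5400, 0.3118, 1.0432]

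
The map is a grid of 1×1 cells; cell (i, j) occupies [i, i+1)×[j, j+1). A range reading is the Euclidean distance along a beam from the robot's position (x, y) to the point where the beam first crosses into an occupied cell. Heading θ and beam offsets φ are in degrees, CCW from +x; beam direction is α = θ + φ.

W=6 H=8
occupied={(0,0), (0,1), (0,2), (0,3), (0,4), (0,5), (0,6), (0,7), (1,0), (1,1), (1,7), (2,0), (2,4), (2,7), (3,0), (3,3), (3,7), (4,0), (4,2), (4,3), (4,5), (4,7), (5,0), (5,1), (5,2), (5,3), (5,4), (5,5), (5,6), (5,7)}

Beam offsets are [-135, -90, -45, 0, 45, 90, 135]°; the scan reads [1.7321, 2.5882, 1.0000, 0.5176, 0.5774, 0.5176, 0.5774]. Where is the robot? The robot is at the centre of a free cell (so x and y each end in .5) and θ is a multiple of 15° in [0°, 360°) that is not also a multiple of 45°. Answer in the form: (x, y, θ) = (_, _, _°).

(x, y, θ) = (1.5, 6.5, 75°)

Candidates: 18 free-cell centres × 16 headings = 288 poses. Raycast each; keep the one whose scan matches to 4 dp.
  (3.5, 1.5, 165°): beam 1 = 1.0000 ≠ 1.7321 ✗
  (3.5, 5.5, 195°): beam 2 = 1.5529 ≠ 2.5882 ✗
  (4.5, 1.5, 345°): beam 1 = 1.0000 ≠ 1.7321 ✗
  …
  (1.5, 6.5, 75°): r_1=1.7321, r_2=2.5882, r_3=1.0000, r_4=0.5176, r_5=0.5774, r_6=0.5176, r_7=0.5774 — all match ✓
No second candidate reproduces the full scan.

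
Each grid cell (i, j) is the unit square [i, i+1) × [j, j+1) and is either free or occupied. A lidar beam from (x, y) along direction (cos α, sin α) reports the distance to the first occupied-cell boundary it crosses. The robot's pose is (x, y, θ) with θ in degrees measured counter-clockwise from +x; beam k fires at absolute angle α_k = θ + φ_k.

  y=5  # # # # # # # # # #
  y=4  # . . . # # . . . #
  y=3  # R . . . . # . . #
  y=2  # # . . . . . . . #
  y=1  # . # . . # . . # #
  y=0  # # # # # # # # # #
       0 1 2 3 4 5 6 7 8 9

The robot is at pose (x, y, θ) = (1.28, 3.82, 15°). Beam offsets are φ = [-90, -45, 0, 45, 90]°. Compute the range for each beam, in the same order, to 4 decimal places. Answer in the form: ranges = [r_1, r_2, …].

ranges = [0.8489, 4.2955, 2.8160, 1.3625, 1.0818]

beam 1: φ=-90°, α=285°
  direction (0.2588, -0.9659); cell (1,3); t to first gridline: x 2.7819, y 0.8489 (then +3.8637 / +1.0353)
    (1,2) via y @ 0.8489  # hit
  → r_1 = 0.8489
beam 2: φ=-45°, α=330°
  direction (0.8660, -0.5000); cell (1,3); t to first gridline: x 0.8314, y 1.6400 (then +1.1547 / +2.0000)
    (2,3) via x @ 0.8314
    (2,2) via y @ 1.6400
    (3,2) via x @ 1.9861
    (4,2) via x @ 3.1408
    (4,1) via y @ 3.6400
    (5,1) via x @ 4.2955  # hit
  → r_2 = 4.2955
beam 3: φ=0°, α=15°
  direction (0.9659, 0.2588); cell (1,3); t to first gridline: x 0.7454, y 0.6955 (then +1.0353 / +3.8637)
    (1,4) via y @ 0.6955
    (2,4) via x @ 0.7454
    (3,4) via x @ 1.7807
    (4,4) via x @ 2.8160  # hit
  → r_3 = 2.8160
beam 4: φ=45°, α=60°
  direction (0.5000, 0.8660); cell (1,3); t to first gridline: x 1.4400, y 0.2078 (then +2.0000 / +1.1547)
    (1,4) via y @ 0.2078
    (1,5) via y @ 1.3625  # hit
  → r_4 = 1.3625
beam 5: φ=90°, α=105°
  direction (-0.2588, 0.9659); cell (1,3); t to first gridline: x 1.0818, y 0.1863 (then +3.8637 / +1.0353)
    (1,4) via y @ 0.1863
    (0,4) via x @ 1.0818  # hit
  → r_5 = 1.0818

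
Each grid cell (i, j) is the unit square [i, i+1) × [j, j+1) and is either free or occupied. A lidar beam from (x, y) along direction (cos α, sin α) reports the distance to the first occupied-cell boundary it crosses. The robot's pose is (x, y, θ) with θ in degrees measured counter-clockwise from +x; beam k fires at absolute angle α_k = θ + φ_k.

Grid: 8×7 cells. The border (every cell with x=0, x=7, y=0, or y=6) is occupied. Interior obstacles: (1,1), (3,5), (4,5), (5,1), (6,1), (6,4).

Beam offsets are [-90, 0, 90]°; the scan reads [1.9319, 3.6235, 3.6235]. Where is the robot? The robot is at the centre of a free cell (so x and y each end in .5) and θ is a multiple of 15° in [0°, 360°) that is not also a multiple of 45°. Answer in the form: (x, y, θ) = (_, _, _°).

(x, y, θ) = (4.5, 2.5, 75°)

Candidates: 24 free-cell centres × 16 headings = 384 poses. Raycast each; keep the one whose scan matches to 4 dp.
  (3.5, 3.5, 150°): beam 1 = 1.7321 ≠ 1.9319 ✗
  (5.5, 3.5, 15°): beam 1 = 1.5529 ≠ 1.9319 ✗
  (4.5, 1.5, 30°): beam 1 = 0.5774 ≠ 1.9319 ✗
  …
  (4.5, 2.5, 75°): r_1=1.9319, r_2=3.6235, r_3=3.6235 — all match ✓
No second candidate reproduces the full scan.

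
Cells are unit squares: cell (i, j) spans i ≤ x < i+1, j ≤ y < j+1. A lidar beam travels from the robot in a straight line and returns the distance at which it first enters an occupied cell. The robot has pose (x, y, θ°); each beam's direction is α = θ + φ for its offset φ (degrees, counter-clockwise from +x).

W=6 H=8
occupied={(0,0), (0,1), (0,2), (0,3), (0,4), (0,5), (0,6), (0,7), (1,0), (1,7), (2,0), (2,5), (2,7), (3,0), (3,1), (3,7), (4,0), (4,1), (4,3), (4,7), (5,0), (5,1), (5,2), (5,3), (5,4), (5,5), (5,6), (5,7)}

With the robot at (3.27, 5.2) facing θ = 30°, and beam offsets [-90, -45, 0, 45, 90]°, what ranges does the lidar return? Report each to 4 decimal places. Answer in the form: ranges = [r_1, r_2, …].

ranges = [1.4600, 1.7910, 1.9976, 1.8635, 0.5400]

beam 1: φ=-90°, α=300°
  dir = (cos 300°, sin 300°) = (0.5000, -0.8660); from cell (3,5)
  next x-line at t=1.4600, next y-line at t=0.2309; Δt_x=2.0000, Δt_y=1.1547
    y: enter (3,4) at t=0.2309
    y: enter (3,3) at t=1.3856
    x: enter (4,3) at t=1.4600 ← occupied
  → r_1 = 1.4600
beam 2: φ=-45°, α=345°
  dir = (cos 345°, sin 345°) = (0.9659, -0.2588); from cell (3,5)
  next x-line at t=0.7558, next y-line at t=0.7727; Δt_x=1.0353, Δt_y=3.8637
    x: enter (4,5) at t=0.7558
    y: enter (4,4) at t=0.7727
    x: enter (5,4) at t=1.7910 ← occupied
  → r_2 = 1.7910
beam 3: φ=0°, α=30°
  dir = (cos 30°, sin 30°) = (0.8660, 0.5000); from cell (3,5)
  next x-line at t=0.8429, next y-line at t=1.6000; Δt_x=1.1547, Δt_y=2.0000
    x: enter (4,5) at t=0.8429
    y: enter (4,6) at t=1.6000
    x: enter (5,6) at t=1.9976 ← occupied
  → r_3 = 1.9976
beam 4: φ=45°, α=75°
  dir = (cos 75°, sin 75°) = (0.2588, 0.9659); from cell (3,5)
  next x-line at t=2.8205, next y-line at t=0.8282; Δt_x=3.8637, Δt_y=1.0353
    y: enter (3,6) at t=0.8282
    y: enter (3,7) at t=1.8635 ← occupied
  → r_4 = 1.8635
beam 5: φ=90°, α=120°
  dir = (cos 120°, sin 120°) = (-0.5000, 0.8660); from cell (3,5)
  next x-line at t=0.5400, next y-line at t=0.9238; Δt_x=2.0000, Δt_y=1.1547
    x: enter (2,5) at t=0.5400 ← occupied
  → r_5 = 0.5400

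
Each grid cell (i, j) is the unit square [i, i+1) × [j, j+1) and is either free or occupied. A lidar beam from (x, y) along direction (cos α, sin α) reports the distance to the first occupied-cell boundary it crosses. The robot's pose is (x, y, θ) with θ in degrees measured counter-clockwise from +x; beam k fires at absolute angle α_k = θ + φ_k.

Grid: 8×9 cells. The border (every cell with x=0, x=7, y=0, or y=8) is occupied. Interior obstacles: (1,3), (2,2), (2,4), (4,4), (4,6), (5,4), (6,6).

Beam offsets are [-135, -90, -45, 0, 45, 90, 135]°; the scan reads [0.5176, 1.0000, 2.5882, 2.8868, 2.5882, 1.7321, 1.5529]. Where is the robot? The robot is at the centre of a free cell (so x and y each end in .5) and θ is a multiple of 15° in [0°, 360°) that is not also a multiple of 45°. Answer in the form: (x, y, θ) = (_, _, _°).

(x, y, θ) = (5.5, 3.5, 240°)

Candidates: 35 free-cell centres × 16 headings = 560 poses. Raycast each; keep the one whose scan matches to 4 dp.
  (1.5, 2.5, 345°): beam 1 = 0.5774 ≠ 0.5176 ✗
  (3.5, 2.5, 165°): beam 1 = 4.0415 ≠ 0.5176 ✗
  (1.5, 4.5, 75°): beam 1 = 0.5774 ≠ 0.5176 ✗
  …
  (5.5, 3.5, 240°): r_1=0.5176, r_2=1.0000, r_3=2.5882, r_4=2.8868, r_5=2.5882, r_6=1.7321, r_7=1.5529 — all match ✓
Unique over the lattice → pose = (5.5, 3.5, 240°).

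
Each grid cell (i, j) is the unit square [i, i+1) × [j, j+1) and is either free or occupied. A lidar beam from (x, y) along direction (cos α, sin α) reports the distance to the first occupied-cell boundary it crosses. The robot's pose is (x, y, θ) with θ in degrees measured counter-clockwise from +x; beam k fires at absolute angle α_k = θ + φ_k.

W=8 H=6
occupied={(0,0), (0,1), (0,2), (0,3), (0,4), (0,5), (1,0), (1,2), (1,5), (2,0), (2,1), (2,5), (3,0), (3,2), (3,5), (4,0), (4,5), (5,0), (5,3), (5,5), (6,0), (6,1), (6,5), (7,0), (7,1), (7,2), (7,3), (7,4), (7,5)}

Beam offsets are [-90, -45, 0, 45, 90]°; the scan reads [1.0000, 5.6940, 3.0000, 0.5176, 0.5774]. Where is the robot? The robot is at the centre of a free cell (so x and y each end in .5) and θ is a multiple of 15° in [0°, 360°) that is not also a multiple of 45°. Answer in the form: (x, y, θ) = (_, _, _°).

Enumerate (i+0.5, j+0.5, θ) over the 19 free cells and 16 admissible headings. For each, cast all 5 beams and compare to the given ranges.
  (4.5, 4.5, 75°): beam 1 = 2.5882 ≠ 1.0000 ✗
  (5.5, 4.5, 255°): beam 1 = 1.9319 ≠ 1.0000 ✗
  (2.5, 2.5, 300°): beam 1 = 0.5774 ≠ 1.0000 ✗
  (5.5, 4.5, 15°): beam 1 = 0.5176 ≠ 1.0000 ✗
  …
  (6.5, 2.5, 210°): r_1=1.0000, r_2=5.6940, r_3=3.0000, r_4=0.5176, r_5=0.5774 — all match ✓
Only this pose fits every beam.

(x, y, θ) = (6.5, 2.5, 210°)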